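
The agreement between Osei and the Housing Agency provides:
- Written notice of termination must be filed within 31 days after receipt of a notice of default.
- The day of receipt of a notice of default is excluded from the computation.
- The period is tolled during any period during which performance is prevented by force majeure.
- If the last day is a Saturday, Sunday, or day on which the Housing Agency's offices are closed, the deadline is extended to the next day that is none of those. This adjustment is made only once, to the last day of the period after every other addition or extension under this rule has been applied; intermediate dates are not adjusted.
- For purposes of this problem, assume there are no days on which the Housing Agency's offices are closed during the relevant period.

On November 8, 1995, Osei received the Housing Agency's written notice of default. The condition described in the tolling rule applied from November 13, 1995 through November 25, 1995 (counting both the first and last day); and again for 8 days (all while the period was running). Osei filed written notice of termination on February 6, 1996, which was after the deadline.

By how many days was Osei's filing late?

36 days

31 days after November 8, 1995 is December 9, 1995.
From November 13, 1995 through November 25, 1995 inclusive is 13 days; tolling adds 13 days: December 9, 1995 + 13 days = December 22, 1995.
Tolling adds 8 days: December 22, 1995 + 8 days = December 30, 1995.
December 30, 1995 is Saturday; December 31, 1995 is Sunday. The next qualifying day is January 1, 1996.
The deadline is January 1, 1996; from January 1, 1996 to February 6, 1996 is 36 days.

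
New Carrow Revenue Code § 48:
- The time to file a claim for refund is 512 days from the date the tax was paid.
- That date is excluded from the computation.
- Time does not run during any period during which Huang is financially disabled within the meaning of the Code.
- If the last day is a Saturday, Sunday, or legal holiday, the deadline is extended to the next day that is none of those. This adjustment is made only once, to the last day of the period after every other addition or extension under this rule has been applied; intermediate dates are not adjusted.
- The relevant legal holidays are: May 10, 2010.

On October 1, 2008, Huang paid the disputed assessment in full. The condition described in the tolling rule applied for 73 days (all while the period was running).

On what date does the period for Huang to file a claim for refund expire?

512 days after October 1, 2008 is February 25, 2010.
Tolling adds 73 days: February 25, 2010 + 73 days = May 9, 2010.
May 9, 2010 is Sunday; May 10, 2010 is a listed holiday. The next qualifying day is May 11, 2010.

May 11, 2010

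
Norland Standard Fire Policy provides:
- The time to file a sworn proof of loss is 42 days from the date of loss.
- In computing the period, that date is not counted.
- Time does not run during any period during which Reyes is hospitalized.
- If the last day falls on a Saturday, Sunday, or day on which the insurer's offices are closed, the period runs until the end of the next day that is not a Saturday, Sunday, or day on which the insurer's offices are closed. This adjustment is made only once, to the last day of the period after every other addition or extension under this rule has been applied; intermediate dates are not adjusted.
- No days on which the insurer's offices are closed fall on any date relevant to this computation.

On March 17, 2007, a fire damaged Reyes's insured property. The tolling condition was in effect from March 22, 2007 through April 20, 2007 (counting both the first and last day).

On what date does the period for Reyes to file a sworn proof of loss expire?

42 days after March 17, 2007 is April 28, 2007.
From March 22, 2007 through April 20, 2007 inclusive is 30 days; tolling adds 30 days: April 28, 2007 + 30 days = May 28, 2007.
May 28, 2007 is a Monday and not a day on which the insurer's offices are closed, so no extension applies.

May 28, 2007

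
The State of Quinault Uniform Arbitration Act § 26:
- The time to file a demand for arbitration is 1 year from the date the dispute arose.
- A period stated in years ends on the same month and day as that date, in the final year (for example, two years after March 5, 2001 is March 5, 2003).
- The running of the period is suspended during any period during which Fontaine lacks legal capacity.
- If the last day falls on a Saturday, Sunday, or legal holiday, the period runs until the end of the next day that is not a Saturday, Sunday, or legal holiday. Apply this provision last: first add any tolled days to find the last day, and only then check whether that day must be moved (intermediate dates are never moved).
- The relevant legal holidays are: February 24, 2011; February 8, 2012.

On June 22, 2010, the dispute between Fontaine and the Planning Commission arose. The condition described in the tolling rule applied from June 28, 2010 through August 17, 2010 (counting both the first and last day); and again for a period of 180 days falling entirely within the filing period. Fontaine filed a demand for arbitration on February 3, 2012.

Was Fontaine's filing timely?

1 year after June 22, 2010 is June 22, 2011.
From June 28, 2010 through August 17, 2010 inclusive is 51 days; tolling adds 51 days: June 22, 2011 + 51 days = August 12, 2011.
Tolling adds 180 days: August 12, 2011 + 180 days = February 8, 2012.
February 8, 2012 is a listed holiday. The next qualifying day is February 9, 2012.
The deadline is February 9, 2012; the filing on February 3, 2012 is on or before that date.

Yes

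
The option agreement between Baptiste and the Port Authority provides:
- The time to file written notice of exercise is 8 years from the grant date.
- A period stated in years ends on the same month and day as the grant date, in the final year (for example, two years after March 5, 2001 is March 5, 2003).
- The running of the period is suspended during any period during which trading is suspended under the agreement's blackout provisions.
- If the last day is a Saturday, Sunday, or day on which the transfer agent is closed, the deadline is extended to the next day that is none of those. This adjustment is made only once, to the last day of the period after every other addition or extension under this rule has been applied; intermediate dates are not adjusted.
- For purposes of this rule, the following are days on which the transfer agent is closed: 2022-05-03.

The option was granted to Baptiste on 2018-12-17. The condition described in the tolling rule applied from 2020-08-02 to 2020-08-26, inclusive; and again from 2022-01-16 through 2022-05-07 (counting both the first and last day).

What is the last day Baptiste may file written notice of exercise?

May 3, 2027

8 years after 2018-12-17 is December 17, 2026.
From August 2, 2020 through August 26, 2020 inclusive is 25 days; tolling adds 25 days: December 17, 2026 + 25 days = January 11, 2027.
From January 16, 2022 through May 7, 2022 inclusive is 112 days; tolling adds 112 days: January 11, 2027 + 112 days = May 3, 2027.
May 3, 2027 is a Monday and not a day on which the transfer agent is closed, so no extension applies.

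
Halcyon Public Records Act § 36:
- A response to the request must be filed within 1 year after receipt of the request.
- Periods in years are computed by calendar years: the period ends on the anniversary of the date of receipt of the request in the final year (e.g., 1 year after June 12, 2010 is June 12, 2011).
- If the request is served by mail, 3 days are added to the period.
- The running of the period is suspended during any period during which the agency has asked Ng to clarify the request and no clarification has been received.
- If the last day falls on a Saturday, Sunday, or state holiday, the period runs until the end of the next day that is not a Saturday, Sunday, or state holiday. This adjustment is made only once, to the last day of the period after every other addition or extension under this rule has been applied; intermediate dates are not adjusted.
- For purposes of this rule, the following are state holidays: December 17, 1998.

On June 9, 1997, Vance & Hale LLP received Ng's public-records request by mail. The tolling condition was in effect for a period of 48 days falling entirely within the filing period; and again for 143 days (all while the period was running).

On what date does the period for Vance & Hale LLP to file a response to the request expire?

December 21, 1998

1 year after June 9, 1997 is June 9, 1998.
Service was by mail, adding 3 days: June 9, 1998 + 3 days = June 12, 1998.
Tolling adds 48 days: June 12, 1998 + 48 days = July 30, 1998.
Tolling adds 143 days: July 30, 1998 + 143 days = December 20, 1998.
December 20, 1998 is Sunday. The next qualifying day is December 21, 1998.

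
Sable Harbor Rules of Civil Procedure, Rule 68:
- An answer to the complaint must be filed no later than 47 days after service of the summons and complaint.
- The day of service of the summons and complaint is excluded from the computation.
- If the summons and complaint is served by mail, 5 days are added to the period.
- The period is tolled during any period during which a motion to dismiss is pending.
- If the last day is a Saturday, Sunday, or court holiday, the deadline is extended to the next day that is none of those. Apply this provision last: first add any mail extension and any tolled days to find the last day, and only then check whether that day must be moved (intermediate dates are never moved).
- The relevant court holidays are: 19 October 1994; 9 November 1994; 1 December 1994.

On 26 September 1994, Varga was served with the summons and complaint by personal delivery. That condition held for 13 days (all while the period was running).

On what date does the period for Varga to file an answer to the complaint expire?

November 25, 1994

47 days after 26 September 1994 is November 12, 1994.
Service was not by mail, so no mail extension applies.
Tolling adds 13 days: November 12, 1994 + 13 days = November 25, 1994.
November 25, 1994 is a Friday and not a court holiday, so no extension applies.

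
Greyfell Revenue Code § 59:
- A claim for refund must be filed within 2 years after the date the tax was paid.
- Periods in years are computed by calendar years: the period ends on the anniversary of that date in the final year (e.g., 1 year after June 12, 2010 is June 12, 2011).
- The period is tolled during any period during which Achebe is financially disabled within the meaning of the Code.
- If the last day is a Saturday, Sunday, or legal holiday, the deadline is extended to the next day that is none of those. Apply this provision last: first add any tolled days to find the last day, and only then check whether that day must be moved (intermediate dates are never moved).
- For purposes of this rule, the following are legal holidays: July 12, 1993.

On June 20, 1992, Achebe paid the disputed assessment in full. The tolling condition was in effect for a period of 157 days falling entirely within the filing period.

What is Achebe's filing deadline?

2 years after June 20, 1992 is June 20, 1994.
Tolling adds 157 days: June 20, 1994 + 157 days = November 24, 1994.
November 24, 1994 is a Thursday and not a legal holiday, so no extension applies.

November 24, 1994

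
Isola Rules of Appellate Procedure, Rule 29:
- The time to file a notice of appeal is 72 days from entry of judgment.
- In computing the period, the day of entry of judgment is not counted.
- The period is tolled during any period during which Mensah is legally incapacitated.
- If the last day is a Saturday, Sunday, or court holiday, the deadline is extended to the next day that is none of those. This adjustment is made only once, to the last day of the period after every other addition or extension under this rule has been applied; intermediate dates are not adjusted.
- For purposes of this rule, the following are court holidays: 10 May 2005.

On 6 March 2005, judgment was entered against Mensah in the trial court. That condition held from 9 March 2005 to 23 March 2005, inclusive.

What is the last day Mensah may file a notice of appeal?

72 days after 6 March 2005 is May 17, 2005.
From March 9, 2005 through March 23, 2005 inclusive is 15 days; tolling adds 15 days: May 17, 2005 + 15 days = June 1, 2005.
June 1, 2005 is a Wednesday and not a court holiday, so no extension applies.

June 1, 2005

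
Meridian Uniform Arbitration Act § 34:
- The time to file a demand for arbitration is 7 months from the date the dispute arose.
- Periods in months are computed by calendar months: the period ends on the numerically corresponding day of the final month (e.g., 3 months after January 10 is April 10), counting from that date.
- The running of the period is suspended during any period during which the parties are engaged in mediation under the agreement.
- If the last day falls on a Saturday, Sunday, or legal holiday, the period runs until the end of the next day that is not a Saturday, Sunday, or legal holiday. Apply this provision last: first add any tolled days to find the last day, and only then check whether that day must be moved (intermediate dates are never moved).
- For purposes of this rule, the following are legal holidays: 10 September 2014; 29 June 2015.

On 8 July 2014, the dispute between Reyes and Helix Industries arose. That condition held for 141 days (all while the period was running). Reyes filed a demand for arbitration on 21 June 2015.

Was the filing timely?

Yes

7 months after 8 July 2014 is February 8, 2015.
Tolling adds 141 days: February 8, 2015 + 141 days = June 29, 2015.
June 29, 2015 is a listed holiday. The next qualifying day is June 30, 2015.
The deadline is June 30, 2015; the filing on June 21, 2015 is on or before that date.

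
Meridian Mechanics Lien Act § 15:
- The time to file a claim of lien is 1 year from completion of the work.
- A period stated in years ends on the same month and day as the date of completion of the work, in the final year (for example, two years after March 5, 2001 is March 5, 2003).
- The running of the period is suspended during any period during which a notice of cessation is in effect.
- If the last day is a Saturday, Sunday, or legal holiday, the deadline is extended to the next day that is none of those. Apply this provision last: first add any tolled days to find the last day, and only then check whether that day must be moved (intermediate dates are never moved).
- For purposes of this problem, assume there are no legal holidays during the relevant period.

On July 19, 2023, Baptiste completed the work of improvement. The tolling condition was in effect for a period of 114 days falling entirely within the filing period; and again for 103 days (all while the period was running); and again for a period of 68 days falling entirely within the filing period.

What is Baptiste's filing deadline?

1 year after July 19, 2023 is July 19, 2024.
Tolling adds 114 days: July 19, 2024 + 114 days = November 10, 2024.
Tolling adds 103 days: November 10, 2024 + 103 days = February 21, 2025.
Tolling adds 68 days: February 21, 2025 + 68 days = April 30, 2025.
April 30, 2025 is a Wednesday and not a legal holiday, so no extension applies.

April 30, 2025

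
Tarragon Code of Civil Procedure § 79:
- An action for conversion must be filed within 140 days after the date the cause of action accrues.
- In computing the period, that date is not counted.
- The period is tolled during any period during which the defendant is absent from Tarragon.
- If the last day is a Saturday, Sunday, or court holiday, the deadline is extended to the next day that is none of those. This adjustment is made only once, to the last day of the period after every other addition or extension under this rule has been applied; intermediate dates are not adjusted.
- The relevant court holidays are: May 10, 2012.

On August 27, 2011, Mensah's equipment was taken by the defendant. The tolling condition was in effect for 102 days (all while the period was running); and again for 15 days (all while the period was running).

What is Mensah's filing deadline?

140 days after August 27, 2011 is January 14, 2012.
Tolling adds 102 days: January 14, 2012 + 102 days = April 25, 2012.
Tolling adds 15 days: April 25, 2012 + 15 days = May 10, 2012.
May 10, 2012 is a listed holiday. The next qualifying day is May 11, 2012.

May 11, 2012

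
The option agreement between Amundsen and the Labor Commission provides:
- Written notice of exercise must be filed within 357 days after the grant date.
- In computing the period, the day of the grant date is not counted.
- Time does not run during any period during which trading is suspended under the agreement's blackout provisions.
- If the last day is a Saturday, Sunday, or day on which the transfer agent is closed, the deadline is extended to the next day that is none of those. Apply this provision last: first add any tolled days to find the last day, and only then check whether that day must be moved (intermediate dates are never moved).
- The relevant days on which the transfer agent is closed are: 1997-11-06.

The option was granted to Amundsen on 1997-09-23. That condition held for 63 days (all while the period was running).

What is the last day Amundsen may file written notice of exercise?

357 days after 1997-09-23 is September 15, 1998.
Tolling adds 63 days: September 15, 1998 + 63 days = November 17, 1998.
November 17, 1998 is a Tuesday and not a day on which the transfer agent is closed, so no extension applies.

November 17, 1998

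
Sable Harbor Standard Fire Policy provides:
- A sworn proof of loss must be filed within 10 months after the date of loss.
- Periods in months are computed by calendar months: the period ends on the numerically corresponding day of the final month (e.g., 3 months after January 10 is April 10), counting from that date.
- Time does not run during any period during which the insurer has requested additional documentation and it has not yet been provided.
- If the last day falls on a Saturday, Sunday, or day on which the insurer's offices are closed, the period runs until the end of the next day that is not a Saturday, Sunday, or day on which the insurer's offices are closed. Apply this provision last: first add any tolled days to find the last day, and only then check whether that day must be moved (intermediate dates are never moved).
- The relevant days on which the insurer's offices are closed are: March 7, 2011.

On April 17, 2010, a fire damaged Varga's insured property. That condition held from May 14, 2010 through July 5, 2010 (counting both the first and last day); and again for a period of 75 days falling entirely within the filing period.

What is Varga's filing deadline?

10 months after April 17, 2010 is February 17, 2011.
From May 14, 2010 through July 5, 2010 inclusive is 53 days; tolling adds 53 days: February 17, 2011 + 53 days = April 11, 2011.
Tolling adds 75 days: April 11, 2011 + 75 days = June 25, 2011.
June 25, 2011 is Saturday; June 26, 2011 is Sunday. The next qualifying day is June 27, 2011.

June 27, 2011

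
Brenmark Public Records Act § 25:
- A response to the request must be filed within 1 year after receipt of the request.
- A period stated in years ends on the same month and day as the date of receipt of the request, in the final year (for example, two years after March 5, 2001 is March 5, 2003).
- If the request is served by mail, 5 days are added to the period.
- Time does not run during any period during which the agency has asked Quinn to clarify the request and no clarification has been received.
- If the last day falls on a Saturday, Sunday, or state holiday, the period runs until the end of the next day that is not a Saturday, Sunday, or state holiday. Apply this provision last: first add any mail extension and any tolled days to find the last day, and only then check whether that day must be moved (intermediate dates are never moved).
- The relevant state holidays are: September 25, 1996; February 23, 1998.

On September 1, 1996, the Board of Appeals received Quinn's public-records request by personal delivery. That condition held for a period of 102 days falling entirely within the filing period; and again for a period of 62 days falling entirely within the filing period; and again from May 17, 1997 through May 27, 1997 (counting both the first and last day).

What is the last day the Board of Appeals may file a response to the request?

1 year after September 1, 1996 is September 1, 1997.
Service was not by mail, so no mail extension applies.
Tolling adds 102 days: September 1, 1997 + 102 days = December 12, 1997.
Tolling adds 62 days: December 12, 1997 + 62 days = February 12, 1998.
From May 17, 1997 through May 27, 1997 inclusive is 11 days; tolling adds 11 days: February 12, 1998 + 11 days = February 23, 1998.
February 23, 1998 is a listed holiday. The next qualifying day is February 24, 1998.

February 24, 1998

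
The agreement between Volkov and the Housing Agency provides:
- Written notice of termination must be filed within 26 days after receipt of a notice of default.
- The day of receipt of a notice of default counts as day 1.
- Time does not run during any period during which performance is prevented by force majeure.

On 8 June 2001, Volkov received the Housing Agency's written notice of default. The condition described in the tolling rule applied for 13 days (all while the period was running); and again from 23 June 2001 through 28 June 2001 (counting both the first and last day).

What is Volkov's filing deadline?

July 22, 2001

Counting 8 June 2001 as day 1, day 26 is July 3, 2001.
Tolling adds 13 days: July 3, 2001 + 13 days = July 16, 2001.
From June 23, 2001 through June 28, 2001 inclusive is 6 days; tolling adds 6 days: July 16, 2001 + 6 days = July 22, 2001.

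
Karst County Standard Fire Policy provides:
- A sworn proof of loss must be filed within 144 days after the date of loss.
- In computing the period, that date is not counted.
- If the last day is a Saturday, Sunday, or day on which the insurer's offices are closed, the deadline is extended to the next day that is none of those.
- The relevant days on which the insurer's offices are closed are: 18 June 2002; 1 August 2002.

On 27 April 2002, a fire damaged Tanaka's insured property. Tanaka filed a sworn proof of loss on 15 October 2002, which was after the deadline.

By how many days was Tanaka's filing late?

144 days after 27 April 2002 is September 18, 2002.
September 18, 2002 is a Wednesday and not a day on which the insurer's offices are closed, so no extension applies.
The deadline is September 18, 2002; from September 18, 2002 to October 15, 2002 is 27 days.

27 days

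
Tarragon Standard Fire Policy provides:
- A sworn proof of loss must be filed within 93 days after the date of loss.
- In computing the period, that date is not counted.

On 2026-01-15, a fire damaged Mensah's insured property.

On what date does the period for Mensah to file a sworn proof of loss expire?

April 18, 2026

93 days after 2026-01-15 is April 18, 2026.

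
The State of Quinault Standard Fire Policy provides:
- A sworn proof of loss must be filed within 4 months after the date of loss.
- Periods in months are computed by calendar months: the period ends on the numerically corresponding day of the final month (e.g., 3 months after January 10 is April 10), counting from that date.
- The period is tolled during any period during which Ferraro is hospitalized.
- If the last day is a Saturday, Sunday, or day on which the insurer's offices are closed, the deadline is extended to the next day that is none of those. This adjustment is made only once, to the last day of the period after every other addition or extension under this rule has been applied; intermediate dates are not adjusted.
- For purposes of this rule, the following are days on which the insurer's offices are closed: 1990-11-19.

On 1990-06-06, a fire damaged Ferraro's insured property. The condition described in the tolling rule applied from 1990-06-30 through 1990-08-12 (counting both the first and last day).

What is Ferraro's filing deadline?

4 months after 1990-06-06 is October 6, 1990.
From June 30, 1990 through August 12, 1990 inclusive is 44 days; tolling adds 44 days: October 6, 1990 + 44 days = November 19, 1990.
November 19, 1990 is a listed holiday. The next qualifying day is November 20, 1990.

November 20, 1990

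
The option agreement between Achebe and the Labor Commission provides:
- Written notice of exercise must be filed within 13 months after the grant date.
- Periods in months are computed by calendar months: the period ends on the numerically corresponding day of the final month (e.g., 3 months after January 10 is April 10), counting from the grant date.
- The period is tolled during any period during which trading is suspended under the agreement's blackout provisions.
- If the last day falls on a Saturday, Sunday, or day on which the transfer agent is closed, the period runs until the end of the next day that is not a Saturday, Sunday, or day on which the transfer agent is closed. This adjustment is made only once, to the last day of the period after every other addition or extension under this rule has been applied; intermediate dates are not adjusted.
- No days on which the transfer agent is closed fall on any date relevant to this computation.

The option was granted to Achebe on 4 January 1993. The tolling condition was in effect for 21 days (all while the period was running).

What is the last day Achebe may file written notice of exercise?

February 25, 1994

13 months after 4 January 1993 is February 4, 1994.
Tolling adds 21 days: February 4, 1994 + 21 days = February 25, 1994.
February 25, 1994 is a Friday and not a day on which the transfer agent is closed, so no extension applies.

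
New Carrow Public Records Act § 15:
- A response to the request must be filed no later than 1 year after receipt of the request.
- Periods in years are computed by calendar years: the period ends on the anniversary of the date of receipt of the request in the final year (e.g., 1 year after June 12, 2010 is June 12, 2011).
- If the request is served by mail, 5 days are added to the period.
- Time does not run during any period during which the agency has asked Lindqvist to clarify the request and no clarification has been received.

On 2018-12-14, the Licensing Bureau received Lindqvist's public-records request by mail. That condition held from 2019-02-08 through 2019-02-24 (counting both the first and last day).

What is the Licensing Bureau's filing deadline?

1 year after 2018-12-14 is December 14, 2019.
Service was by mail, adding 5 days: December 14, 2019 + 5 days = December 19, 2019.
From February 8, 2019 through February 24, 2019 inclusive is 17 days; tolling adds 17 days: December 19, 2019 + 17 days = January 5, 2020.

January 5, 2020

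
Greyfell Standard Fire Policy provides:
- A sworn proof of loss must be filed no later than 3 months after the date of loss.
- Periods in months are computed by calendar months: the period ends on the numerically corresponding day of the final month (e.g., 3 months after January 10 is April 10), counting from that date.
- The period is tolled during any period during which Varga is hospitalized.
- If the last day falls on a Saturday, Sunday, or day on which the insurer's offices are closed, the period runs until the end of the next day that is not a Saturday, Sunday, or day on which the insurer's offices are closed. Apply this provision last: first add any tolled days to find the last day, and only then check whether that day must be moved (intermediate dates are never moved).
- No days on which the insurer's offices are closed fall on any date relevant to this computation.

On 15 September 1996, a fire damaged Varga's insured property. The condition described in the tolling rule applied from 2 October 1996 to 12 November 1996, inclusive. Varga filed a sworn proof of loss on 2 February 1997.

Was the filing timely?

No

3 months after 15 September 1996 is December 15, 1996.
From October 2, 1996 through November 12, 1996 inclusive is 42 days; tolling adds 42 days: December 15, 1996 + 42 days = January 26, 1997.
January 26, 1997 is Sunday. The next qualifying day is January 27, 1997.
The deadline is January 27, 1997; the filing on February 2, 1997 is after that date.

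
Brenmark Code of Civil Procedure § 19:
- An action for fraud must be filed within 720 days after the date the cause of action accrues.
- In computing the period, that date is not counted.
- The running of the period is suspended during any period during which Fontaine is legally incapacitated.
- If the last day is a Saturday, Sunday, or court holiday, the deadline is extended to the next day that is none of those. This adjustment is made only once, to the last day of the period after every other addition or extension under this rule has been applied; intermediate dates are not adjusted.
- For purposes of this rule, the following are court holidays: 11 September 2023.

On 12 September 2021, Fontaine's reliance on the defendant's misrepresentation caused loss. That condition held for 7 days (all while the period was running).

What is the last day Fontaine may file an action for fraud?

720 days after 12 September 2021 is September 2, 2023.
Tolling adds 7 days: September 2, 2023 + 7 days = September 9, 2023.
September 9, 2023 is Saturday; September 10, 2023 is Sunday; September 11, 2023 is a listed holiday. The next qualifying day is September 12, 2023.

September 12, 2023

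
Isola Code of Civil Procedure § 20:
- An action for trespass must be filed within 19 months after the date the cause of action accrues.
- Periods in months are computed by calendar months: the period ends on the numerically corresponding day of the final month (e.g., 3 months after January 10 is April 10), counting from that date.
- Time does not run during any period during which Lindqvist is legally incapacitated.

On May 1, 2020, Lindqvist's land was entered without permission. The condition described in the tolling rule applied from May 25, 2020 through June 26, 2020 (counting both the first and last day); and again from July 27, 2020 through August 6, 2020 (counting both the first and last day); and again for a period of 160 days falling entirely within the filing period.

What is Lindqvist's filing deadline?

19 months after May 1, 2020 is December 1, 2021.
From May 25, 2020 through June 26, 2020 inclusive is 33 days; tolling adds 33 days: December 1, 2021 + 33 days = January 3, 2022.
From July 27, 2020 through August 6, 2020 inclusive is 11 days; tolling adds 11 days: January 3, 2022 + 11 days = January 14, 2022.
Tolling adds 160 days: January 14, 2022 + 160 days = June 23, 2022.

June 23, 2022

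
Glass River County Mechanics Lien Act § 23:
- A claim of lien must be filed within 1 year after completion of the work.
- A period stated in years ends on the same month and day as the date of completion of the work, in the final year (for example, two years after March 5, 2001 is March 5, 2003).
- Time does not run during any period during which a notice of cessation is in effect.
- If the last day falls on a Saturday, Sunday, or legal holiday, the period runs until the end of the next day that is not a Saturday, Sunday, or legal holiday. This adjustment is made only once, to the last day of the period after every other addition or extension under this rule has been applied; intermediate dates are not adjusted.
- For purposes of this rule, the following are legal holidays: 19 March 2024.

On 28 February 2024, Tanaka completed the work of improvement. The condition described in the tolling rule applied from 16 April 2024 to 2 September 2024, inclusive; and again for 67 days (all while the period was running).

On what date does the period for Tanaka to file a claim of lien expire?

1 year after 28 February 2024 is February 28, 2025.
From April 16, 2024 through September 2, 2024 inclusive is 140 days; tolling adds 140 days: February 28, 2025 + 140 days = July 18, 2025.
Tolling adds 67 days: July 18, 2025 + 67 days = September 23, 2025.
September 23, 2025 is a Tuesday and not a legal holiday, so no extension applies.

September 23, 2025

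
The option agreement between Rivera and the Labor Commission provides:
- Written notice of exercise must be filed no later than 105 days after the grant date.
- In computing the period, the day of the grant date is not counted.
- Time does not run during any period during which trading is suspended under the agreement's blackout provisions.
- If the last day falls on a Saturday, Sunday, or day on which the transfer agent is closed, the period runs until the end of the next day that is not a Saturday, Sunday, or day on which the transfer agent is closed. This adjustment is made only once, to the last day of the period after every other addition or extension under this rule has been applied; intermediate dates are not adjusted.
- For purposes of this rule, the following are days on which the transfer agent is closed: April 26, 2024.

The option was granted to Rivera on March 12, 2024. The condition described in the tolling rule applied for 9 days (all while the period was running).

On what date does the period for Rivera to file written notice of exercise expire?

105 days after March 12, 2024 is June 25, 2024.
Tolling adds 9 days: June 25, 2024 + 9 days = July 4, 2024.
July 4, 2024 is a Thursday and not a day on which the transfer agent is closed, so no extension applies.

July 4, 2024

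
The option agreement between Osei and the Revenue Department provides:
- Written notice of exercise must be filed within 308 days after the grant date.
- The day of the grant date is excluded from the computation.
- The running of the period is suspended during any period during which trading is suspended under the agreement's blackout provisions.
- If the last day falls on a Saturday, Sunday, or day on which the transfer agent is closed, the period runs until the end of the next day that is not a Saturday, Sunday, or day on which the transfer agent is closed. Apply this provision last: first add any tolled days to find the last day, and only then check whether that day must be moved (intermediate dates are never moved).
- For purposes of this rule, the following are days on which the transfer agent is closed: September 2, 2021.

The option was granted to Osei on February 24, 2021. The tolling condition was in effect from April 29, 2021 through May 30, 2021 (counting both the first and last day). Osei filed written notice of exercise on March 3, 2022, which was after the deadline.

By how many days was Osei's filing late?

308 days after February 24, 2021 is December 29, 2021.
From April 29, 2021 through May 30, 2021 inclusive is 32 days; tolling adds 32 days: December 29, 2021 + 32 days = January 30, 2022.
January 30, 2022 is Sunday. The next qualifying day is January 31, 2022.
The deadline is January 31, 2022; from January 31, 2022 to March 3, 2022 is 31 days.

31 days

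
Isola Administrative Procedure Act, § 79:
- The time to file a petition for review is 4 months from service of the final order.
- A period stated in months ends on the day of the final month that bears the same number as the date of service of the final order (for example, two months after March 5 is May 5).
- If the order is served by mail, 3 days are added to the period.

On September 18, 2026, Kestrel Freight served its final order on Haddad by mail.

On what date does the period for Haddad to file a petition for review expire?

January 21, 2027

4 months after September 18, 2026 is January 18, 2027.
Service was by mail, adding 3 days: January 18, 2027 + 3 days = January 21, 2027.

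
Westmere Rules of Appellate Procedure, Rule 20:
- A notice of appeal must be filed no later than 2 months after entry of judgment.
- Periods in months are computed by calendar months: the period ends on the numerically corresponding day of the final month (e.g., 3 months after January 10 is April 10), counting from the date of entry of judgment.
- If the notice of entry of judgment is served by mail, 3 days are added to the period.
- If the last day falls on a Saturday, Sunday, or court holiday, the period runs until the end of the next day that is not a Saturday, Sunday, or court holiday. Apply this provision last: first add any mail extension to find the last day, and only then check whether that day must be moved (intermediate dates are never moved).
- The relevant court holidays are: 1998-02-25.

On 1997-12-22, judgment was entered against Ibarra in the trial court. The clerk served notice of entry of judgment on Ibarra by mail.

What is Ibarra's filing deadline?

February 26, 1998

2 months after 1997-12-22 is February 22, 1998.
Service was by mail, adding 3 days: February 22, 1998 + 3 days = February 25, 1998.
February 25, 1998 is a listed holiday. The next qualifying day is February 26, 1998.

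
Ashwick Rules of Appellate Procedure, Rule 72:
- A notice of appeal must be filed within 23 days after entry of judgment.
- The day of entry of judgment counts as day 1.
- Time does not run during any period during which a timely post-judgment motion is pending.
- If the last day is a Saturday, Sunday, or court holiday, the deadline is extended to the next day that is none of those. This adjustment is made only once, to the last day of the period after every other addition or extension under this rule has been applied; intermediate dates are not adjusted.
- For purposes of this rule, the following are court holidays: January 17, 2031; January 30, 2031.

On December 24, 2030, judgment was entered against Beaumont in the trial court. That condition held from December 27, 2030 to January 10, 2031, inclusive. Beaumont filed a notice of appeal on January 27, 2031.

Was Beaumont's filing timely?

Yes

Counting December 24, 2030 as day 1, day 23 is January 15, 2031.
From December 27, 2030 through January 10, 2031 inclusive is 15 days; tolling adds 15 days: January 15, 2031 + 15 days = January 30, 2031.
January 30, 2031 is a listed holiday. The next qualifying day is January 31, 2031.
The deadline is January 31, 2031; the filing on January 27, 2031 is on or before that date.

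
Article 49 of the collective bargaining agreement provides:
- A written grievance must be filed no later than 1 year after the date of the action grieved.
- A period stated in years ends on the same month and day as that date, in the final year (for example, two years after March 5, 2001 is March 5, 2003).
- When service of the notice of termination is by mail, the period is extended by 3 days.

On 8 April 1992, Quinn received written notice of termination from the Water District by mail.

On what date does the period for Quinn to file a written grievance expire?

April 11, 1993

1 year after 8 April 1992 is April 8, 1993.
Service was by mail, adding 3 days: April 8, 1993 + 3 days = April 11, 1993.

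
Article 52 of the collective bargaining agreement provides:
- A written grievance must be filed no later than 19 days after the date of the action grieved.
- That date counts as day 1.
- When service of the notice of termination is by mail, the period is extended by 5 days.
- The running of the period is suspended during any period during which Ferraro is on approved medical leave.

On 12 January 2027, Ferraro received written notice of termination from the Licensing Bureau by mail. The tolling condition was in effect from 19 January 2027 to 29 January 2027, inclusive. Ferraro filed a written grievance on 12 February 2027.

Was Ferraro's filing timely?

Yes

Counting 12 January 2027 as day 1, day 19 is January 30, 2027.
Service was by mail, adding 5 days: January 30, 2027 + 5 days = February 4, 2027.
From January 19, 2027 through January 29, 2027 inclusive is 11 days; tolling adds 11 days: February 4, 2027 + 11 days = February 15, 2027.
The deadline is February 15, 2027; the filing on February 12, 2027 is on or before that date.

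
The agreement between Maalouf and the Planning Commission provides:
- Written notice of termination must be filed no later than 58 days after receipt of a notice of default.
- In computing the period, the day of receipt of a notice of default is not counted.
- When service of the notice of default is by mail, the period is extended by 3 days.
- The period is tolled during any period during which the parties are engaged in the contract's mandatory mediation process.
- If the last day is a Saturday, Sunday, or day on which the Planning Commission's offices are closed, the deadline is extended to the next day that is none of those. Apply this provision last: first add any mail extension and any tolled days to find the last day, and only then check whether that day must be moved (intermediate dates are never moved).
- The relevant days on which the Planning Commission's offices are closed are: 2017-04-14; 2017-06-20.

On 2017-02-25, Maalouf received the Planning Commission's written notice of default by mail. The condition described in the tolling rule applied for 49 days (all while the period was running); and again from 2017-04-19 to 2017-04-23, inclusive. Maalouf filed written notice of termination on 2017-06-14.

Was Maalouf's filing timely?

Yes

58 days after 2017-02-25 is April 24, 2017.
Service was by mail, adding 3 days: April 24, 2017 + 3 days = April 27, 2017.
Tolling adds 49 days: April 27, 2017 + 49 days = June 15, 2017.
From April 19, 2017 through April 23, 2017 inclusive is 5 days; tolling adds 5 days: June 15, 2017 + 5 days = June 20, 2017.
June 20, 2017 is a listed holiday. The next qualifying day is June 21, 2017.
The deadline is June 21, 2017; the filing on June 14, 2017 is on or before that date.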